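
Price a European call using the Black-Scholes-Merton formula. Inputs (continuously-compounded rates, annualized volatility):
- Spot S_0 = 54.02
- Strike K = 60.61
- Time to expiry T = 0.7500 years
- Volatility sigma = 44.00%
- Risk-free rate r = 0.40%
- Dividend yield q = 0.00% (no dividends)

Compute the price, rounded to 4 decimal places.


d1 = (ln(S/K) + (r - q + 0.5*sigma^2) * T) / (sigma * sqrt(T)) = -0.10367518
d2 = d1 - sigma * sqrt(T) = -0.48472635
exp(-rT) = 0.99700450; exp(-qT) = 1.00000000
C = S_0 * exp(-qT) * N(d1) - K * exp(-rT) * N(d2)
N(d1) = 0.45871356; N(d2) = 0.31393524
C = 54.0200 * 1.00000000 * 0.45871356 - 60.6100 * 0.99700450 * 0.31393524 = 5.8091

Answer: Price = 5.8091


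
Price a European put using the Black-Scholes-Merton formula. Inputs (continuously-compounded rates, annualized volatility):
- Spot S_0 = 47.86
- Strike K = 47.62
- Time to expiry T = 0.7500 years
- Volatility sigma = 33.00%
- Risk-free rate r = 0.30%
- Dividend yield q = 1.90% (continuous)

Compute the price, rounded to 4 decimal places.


d1 = (ln(S/K) + (r - q + 0.5*sigma^2) * T) / (sigma * sqrt(T)) = 0.11849586
d2 = d1 - sigma * sqrt(T) = -0.16729252
exp(-rT) = 0.99775253; exp(-qT) = 0.98585105
P = K * exp(-rT) * N(-d2) - S_0 * exp(-qT) * N(-d1)
N(-d1) = 0.45283739; N(-d2) = 0.56643005
P = 47.6200 * 0.99775253 * 0.56643005 - 47.8600 * 0.98585105 * 0.45283739 = 5.5466

Answer: Price = 5.5466


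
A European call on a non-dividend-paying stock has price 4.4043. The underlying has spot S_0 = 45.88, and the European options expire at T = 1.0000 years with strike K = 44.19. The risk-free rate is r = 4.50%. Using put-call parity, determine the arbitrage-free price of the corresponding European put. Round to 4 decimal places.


Put-call parity: C - P = S_0 * exp(-qT) - K * exp(-rT).
S_0 * exp(-qT) = 45.8800 * 1.00000000 = 45.88000000
K * exp(-rT) = 44.1900 * 0.95599748 = 42.24552872
P = C - S*exp(-qT) + K*exp(-rT)
P = 4.4043 - 45.88000000 + 42.24552872 = 0.7698

Answer: Put price = 0.7698


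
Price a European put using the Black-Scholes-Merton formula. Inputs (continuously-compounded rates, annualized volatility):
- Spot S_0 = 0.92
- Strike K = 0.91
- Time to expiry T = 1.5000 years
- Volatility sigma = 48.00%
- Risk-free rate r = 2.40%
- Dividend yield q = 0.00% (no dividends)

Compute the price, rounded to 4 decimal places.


Answer: Price = 0.1874

Derivation:
d1 = (ln(S/K) + (r - q + 0.5*sigma^2) * T) / (sigma * sqrt(T)) = 0.37376674
d2 = d1 - sigma * sqrt(T) = -0.21411080
exp(-rT) = 0.96464029; exp(-qT) = 1.00000000
P = K * exp(-rT) * N(-d2) - S_0 * exp(-qT) * N(-d1)
N(-d1) = 0.35428893; N(-d2) = 0.58476967
P = 0.9100 * 0.96464029 * 0.58476967 - 0.9200 * 1.00000000 * 0.35428893 = 0.1874


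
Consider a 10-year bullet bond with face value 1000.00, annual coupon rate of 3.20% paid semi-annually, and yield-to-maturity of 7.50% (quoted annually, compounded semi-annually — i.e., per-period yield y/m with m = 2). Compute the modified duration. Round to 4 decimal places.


Answer: Modified duration = 8.0015

Derivation:
Coupon per period c = face * coupon_rate / m = 16.000000
Periods per year m = 2; per-period yield y/m = 0.037500
Number of cashflows N = 20
Cashflows (t years, CF_t, discount factor 1/(1+y/m)^(m*t), PV):
  t = 0.5000: CF_t = 16.000000, DF = 0.963855, PV = 15.421687
  t = 1.0000: CF_t = 16.000000, DF = 0.929017, PV = 14.864276
  t = 1.5000: CF_t = 16.000000, DF = 0.895438, PV = 14.327013
  t = 2.0000: CF_t = 16.000000, DF = 0.863073, PV = 13.809170
  t = 2.5000: CF_t = 16.000000, DF = 0.831878, PV = 13.310043
  t = 3.0000: CF_t = 16.000000, DF = 0.801810, PV = 12.828957
  t = 3.5000: CF_t = 16.000000, DF = 0.772829, PV = 12.365260
  t = 4.0000: CF_t = 16.000000, DF = 0.744895, PV = 11.918323
  t = 4.5000: CF_t = 16.000000, DF = 0.717971, PV = 11.487540
  t = 5.0000: CF_t = 16.000000, DF = 0.692020, PV = 11.072328
  t = 5.5000: CF_t = 16.000000, DF = 0.667008, PV = 10.672123
  t = 6.0000: CF_t = 16.000000, DF = 0.642899, PV = 10.286384
  t = 6.5000: CF_t = 16.000000, DF = 0.619662, PV = 9.914587
  t = 7.0000: CF_t = 16.000000, DF = 0.597264, PV = 9.556228
  t = 7.5000: CF_t = 16.000000, DF = 0.575676, PV = 9.210822
  t = 8.0000: CF_t = 16.000000, DF = 0.554869, PV = 8.877901
  t = 8.5000: CF_t = 16.000000, DF = 0.534813, PV = 8.557013
  t = 9.0000: CF_t = 16.000000, DF = 0.515483, PV = 8.247723
  t = 9.5000: CF_t = 16.000000, DF = 0.496851, PV = 7.949613
  t = 10.0000: CF_t = 1016.000000, DF = 0.478892, PV = 486.554620
Price P = sum_t PV_t = 701.231609
First compute Macaulay numerator sum_t t * PV_t:
  t * PV_t at t = 0.5000: 7.710843
  t * PV_t at t = 1.0000: 14.864276
  t * PV_t at t = 1.5000: 21.490520
  t * PV_t at t = 2.0000: 27.618339
  t * PV_t at t = 2.5000: 33.275107
  t * PV_t at t = 3.0000: 38.486871
  t * PV_t at t = 3.5000: 43.278409
  t * PV_t at t = 4.0000: 47.673291
  t * PV_t at t = 4.5000: 51.693930
  t * PV_t at t = 5.0000: 55.361638
  t * PV_t at t = 5.5000: 58.696677
  t * PV_t at t = 6.0000: 61.718302
  t * PV_t at t = 6.5000: 64.444813
  t * PV_t at t = 7.0000: 66.893597
  t * PV_t at t = 7.5000: 69.081167
  t * PV_t at t = 8.0000: 71.023208
  t * PV_t at t = 8.5000: 72.734610
  t * PV_t at t = 9.0000: 74.229510
  t * PV_t at t = 9.5000: 75.521322
  t * PV_t at t = 10.0000: 4865.546195
Macaulay duration D = 5821.342627 / 701.231609 = 8.301598
Modified duration = D / (1 + y/m) = 8.301598 / (1 + 0.037500) = 8.001540


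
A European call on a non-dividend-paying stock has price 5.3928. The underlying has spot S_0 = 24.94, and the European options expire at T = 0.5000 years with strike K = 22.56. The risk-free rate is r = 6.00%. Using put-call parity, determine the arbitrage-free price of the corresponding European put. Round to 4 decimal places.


Answer: Put price = 2.3461

Derivation:
Put-call parity: C - P = S_0 * exp(-qT) - K * exp(-rT).
S_0 * exp(-qT) = 24.9400 * 1.00000000 = 24.94000000
K * exp(-rT) = 22.5600 * 0.97044553 = 21.89325124
P = C - S*exp(-qT) + K*exp(-rT)
P = 5.3928 - 24.94000000 + 21.89325124 = 2.3461


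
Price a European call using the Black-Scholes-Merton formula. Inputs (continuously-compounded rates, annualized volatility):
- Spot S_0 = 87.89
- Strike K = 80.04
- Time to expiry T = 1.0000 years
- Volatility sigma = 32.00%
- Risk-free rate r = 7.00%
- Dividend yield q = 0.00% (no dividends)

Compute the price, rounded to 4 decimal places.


d1 = (ln(S/K) + (r - q + 0.5*sigma^2) * T) / (sigma * sqrt(T)) = 0.67112351
d2 = d1 - sigma * sqrt(T) = 0.35112351
exp(-rT) = 0.93239382; exp(-qT) = 1.00000000
C = S_0 * exp(-qT) * N(d1) - K * exp(-rT) * N(d2)
N(d1) = 0.74892907; N(d2) = 0.63725215
C = 87.8900 * 1.00000000 * 0.74892907 - 80.0400 * 0.93239382 * 0.63725215 = 18.2660

Answer: Price = 18.2660


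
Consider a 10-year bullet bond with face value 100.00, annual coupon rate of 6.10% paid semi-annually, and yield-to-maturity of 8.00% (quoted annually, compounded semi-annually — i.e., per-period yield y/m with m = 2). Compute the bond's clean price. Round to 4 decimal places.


Coupon per period c = face * coupon_rate / m = 3.050000
Periods per year m = 2; per-period yield y/m = 0.040000
Number of cashflows N = 20
Cashflows (t years, CF_t, discount factor 1/(1+y/m)^(m*t), PV):
  t = 0.5000: CF_t = 3.050000, DF = 0.961538, PV = 2.932692
  t = 1.0000: CF_t = 3.050000, DF = 0.924556, PV = 2.819896
  t = 1.5000: CF_t = 3.050000, DF = 0.888996, PV = 2.711439
  t = 2.0000: CF_t = 3.050000, DF = 0.854804, PV = 2.607153
  t = 2.5000: CF_t = 3.050000, DF = 0.821927, PV = 2.506878
  t = 3.0000: CF_t = 3.050000, DF = 0.790315, PV = 2.410459
  t = 3.5000: CF_t = 3.050000, DF = 0.759918, PV = 2.317749
  t = 4.0000: CF_t = 3.050000, DF = 0.730690, PV = 2.228605
  t = 4.5000: CF_t = 3.050000, DF = 0.702587, PV = 2.142890
  t = 5.0000: CF_t = 3.050000, DF = 0.675564, PV = 2.060471
  t = 5.5000: CF_t = 3.050000, DF = 0.649581, PV = 1.981222
  t = 6.0000: CF_t = 3.050000, DF = 0.624597, PV = 1.905021
  t = 6.5000: CF_t = 3.050000, DF = 0.600574, PV = 1.831751
  t = 7.0000: CF_t = 3.050000, DF = 0.577475, PV = 1.761299
  t = 7.5000: CF_t = 3.050000, DF = 0.555265, PV = 1.693557
  t = 8.0000: CF_t = 3.050000, DF = 0.533908, PV = 1.628420
  t = 8.5000: CF_t = 3.050000, DF = 0.513373, PV = 1.565788
  t = 9.0000: CF_t = 3.050000, DF = 0.493628, PV = 1.505566
  t = 9.5000: CF_t = 3.050000, DF = 0.474642, PV = 1.447659
  t = 10.0000: CF_t = 103.050000, DF = 0.456387, PV = 47.030675
Price P = sum_t PV_t = 87.089190

Answer: Price = 87.0892


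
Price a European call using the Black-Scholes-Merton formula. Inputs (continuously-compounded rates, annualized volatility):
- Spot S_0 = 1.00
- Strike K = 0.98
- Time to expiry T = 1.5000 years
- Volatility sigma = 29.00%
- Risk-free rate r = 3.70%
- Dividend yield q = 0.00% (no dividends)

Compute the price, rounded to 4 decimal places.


Answer: Price = 0.1753

Derivation:
d1 = (ln(S/K) + (r - q + 0.5*sigma^2) * T) / (sigma * sqrt(T)) = 0.39072939
d2 = d1 - sigma * sqrt(T) = 0.03555338
exp(-rT) = 0.94601202; exp(-qT) = 1.00000000
C = S_0 * exp(-qT) * N(d1) - K * exp(-rT) * N(d2)
N(d1) = 0.65200136; N(d2) = 0.51418076
C = 1.0000 * 1.00000000 * 0.65200136 - 0.9800 * 0.94601202 * 0.51418076 = 0.1753


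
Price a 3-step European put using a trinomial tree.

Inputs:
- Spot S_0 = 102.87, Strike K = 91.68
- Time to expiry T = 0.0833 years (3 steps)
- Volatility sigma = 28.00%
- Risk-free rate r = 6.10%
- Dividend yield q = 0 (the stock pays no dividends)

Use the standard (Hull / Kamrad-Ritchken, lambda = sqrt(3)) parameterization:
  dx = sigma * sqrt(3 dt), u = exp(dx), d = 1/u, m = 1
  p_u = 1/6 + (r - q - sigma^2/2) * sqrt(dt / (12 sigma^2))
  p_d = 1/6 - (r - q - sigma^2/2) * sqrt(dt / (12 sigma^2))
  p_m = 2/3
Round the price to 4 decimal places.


dt = T/N = 0.027767; dx = sigma*sqrt(3*dt) = 0.080813
u = exp(dx) = 1.084168; d = 1/u = 0.922366
p_u = 0.170412, p_m = 0.666667, p_d = 0.162922
Discount per step: exp(-r*dt) = 0.998308
Stock lattice S(k, j) with j the centered position index:
  k=0: S(0,+0) = 102.8700
  k=1: S(1,-1) = 94.8838; S(1,+0) = 102.8700; S(1,+1) = 111.5284
  k=2: S(2,-2) = 87.5176; S(2,-1) = 94.8838; S(2,+0) = 102.8700; S(2,+1) = 111.5284; S(2,+2) = 120.9155
  k=3: S(3,-3) = 80.7233; S(3,-2) = 87.5176; S(3,-1) = 94.8838; S(3,+0) = 102.8700; S(3,+1) = 111.5284; S(3,+2) = 120.9155; S(3,+3) = 131.0927
Terminal payoffs V(N, j) = max(K - S_T, 0):
  V(3,-3) = 10.956685; V(3,-2) = 4.162365; V(3,-1) = 0.000000; V(3,+0) = 0.000000; V(3,+1) = 0.000000; V(3,+2) = 0.000000; V(3,+3) = 0.000000
Backward induction: V(k, j) = exp(-r*dt) * [p_u * V(k+1, j+1) + p_m * V(k+1, j) + p_d * V(k+1, j-1)]
  V(2,-2) = exp(-r*dt) * [p_u*0.000000 + p_m*4.162365 + p_d*10.956685] = 4.552273
  V(2,-1) = exp(-r*dt) * [p_u*0.000000 + p_m*0.000000 + p_d*4.162365] = 0.676991
  V(2,+0) = exp(-r*dt) * [p_u*0.000000 + p_m*0.000000 + p_d*0.000000] = 0.000000
  V(2,+1) = exp(-r*dt) * [p_u*0.000000 + p_m*0.000000 + p_d*0.000000] = 0.000000
  V(2,+2) = exp(-r*dt) * [p_u*0.000000 + p_m*0.000000 + p_d*0.000000] = 0.000000
  V(1,-1) = exp(-r*dt) * [p_u*0.000000 + p_m*0.676991 + p_d*4.552273] = 1.190972
  V(1,+0) = exp(-r*dt) * [p_u*0.000000 + p_m*0.000000 + p_d*0.676991] = 0.110110
  V(1,+1) = exp(-r*dt) * [p_u*0.000000 + p_m*0.000000 + p_d*0.000000] = 0.000000
  V(0,+0) = exp(-r*dt) * [p_u*0.000000 + p_m*0.110110 + p_d*1.190972] = 0.266989

Answer: Price = V(0,0) = 0.2670


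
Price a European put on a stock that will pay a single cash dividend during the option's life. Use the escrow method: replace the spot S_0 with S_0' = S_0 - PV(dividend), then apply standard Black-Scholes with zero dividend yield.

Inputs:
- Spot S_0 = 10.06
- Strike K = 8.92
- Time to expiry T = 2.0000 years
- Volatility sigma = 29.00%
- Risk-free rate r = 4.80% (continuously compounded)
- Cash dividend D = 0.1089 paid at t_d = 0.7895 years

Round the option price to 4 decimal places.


Answer: Price = 0.7188

Derivation:
PV(D) = D * exp(-r * t_d) = 0.1089 * 0.96281307 = 0.10485034
S_0' = S_0 - PV(D) = 10.0600 - 0.10485034 = 9.95514966
d1 = (ln(S_0'/K) + (r + sigma^2/2)*T) / (sigma*sqrt(T)) = 0.70684838
d2 = d1 - sigma*sqrt(T) = 0.29672645
exp(-rT) = 0.90846402
N(-d1) = 0.23983035; N(-d2) = 0.38333768
P = K * exp(-rT) * N(-d2) - S_0' * N(-d1) = 8.9200 * 0.90846402 * 0.38333768 - 9.95514966 * 0.23983035 = 0.7188


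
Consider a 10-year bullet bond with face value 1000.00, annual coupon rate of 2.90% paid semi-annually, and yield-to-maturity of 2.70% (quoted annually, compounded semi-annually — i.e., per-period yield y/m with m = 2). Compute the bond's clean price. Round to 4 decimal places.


Answer: Price = 1017.4252

Derivation:
Coupon per period c = face * coupon_rate / m = 14.500000
Periods per year m = 2; per-period yield y/m = 0.013500
Number of cashflows N = 20
Cashflows (t years, CF_t, discount factor 1/(1+y/m)^(m*t), PV):
  t = 0.5000: CF_t = 14.500000, DF = 0.986680, PV = 14.306857
  t = 1.0000: CF_t = 14.500000, DF = 0.973537, PV = 14.116288
  t = 1.5000: CF_t = 14.500000, DF = 0.960569, PV = 13.928256
  t = 2.0000: CF_t = 14.500000, DF = 0.947774, PV = 13.742729
  t = 2.5000: CF_t = 14.500000, DF = 0.935150, PV = 13.559674
  t = 3.0000: CF_t = 14.500000, DF = 0.922694, PV = 13.379056
  t = 3.5000: CF_t = 14.500000, DF = 0.910403, PV = 13.200845
  t = 4.0000: CF_t = 14.500000, DF = 0.898276, PV = 13.025007
  t = 4.5000: CF_t = 14.500000, DF = 0.886311, PV = 12.851512
  t = 5.0000: CF_t = 14.500000, DF = 0.874505, PV = 12.680328
  t = 5.5000: CF_t = 14.500000, DF = 0.862857, PV = 12.511423
  t = 6.0000: CF_t = 14.500000, DF = 0.851363, PV = 12.344769
  t = 6.5000: CF_t = 14.500000, DF = 0.840023, PV = 12.180334
  t = 7.0000: CF_t = 14.500000, DF = 0.828834, PV = 12.018090
  t = 7.5000: CF_t = 14.500000, DF = 0.817794, PV = 11.858007
  t = 8.0000: CF_t = 14.500000, DF = 0.806900, PV = 11.700056
  t = 8.5000: CF_t = 14.500000, DF = 0.796152, PV = 11.544210
  t = 9.0000: CF_t = 14.500000, DF = 0.785547, PV = 11.390439
  t = 9.5000: CF_t = 14.500000, DF = 0.775084, PV = 11.238716
  t = 10.0000: CF_t = 1014.500000, DF = 0.764760, PV = 775.848618
Price P = sum_t PV_t = 1017.425215


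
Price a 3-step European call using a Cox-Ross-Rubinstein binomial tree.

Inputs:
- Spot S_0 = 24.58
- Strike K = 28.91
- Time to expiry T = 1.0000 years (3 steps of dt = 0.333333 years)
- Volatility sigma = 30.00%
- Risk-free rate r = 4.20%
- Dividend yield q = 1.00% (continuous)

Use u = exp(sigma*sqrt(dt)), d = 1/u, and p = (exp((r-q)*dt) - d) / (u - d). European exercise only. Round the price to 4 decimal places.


Answer: Price = V(0,0) = 1.4921

Derivation:
dt = T/N = 0.333333
u = exp(sigma*sqrt(dt)) = 1.189110; d = 1/u = 0.840965
p = (exp((r-q)*dt) - d) / (u - d) = 0.487609
Discount per step: exp(-r*dt) = 0.986098
Stock lattice S(k, i) with i counting down-moves:
  k=0: S(0,0) = 24.5800
  k=1: S(1,0) = 29.2283; S(1,1) = 20.6709
  k=2: S(2,0) = 34.7557; S(2,1) = 24.5800; S(2,2) = 17.3835
  k=3: S(3,0) = 41.3283; S(3,1) = 29.2283; S(3,2) = 20.6709; S(3,3) = 14.6189
Terminal payoffs V(N, i) = max(S_T - K, 0):
  V(3,0) = 12.418335; V(3,1) = 0.318322; V(3,2) = 0.000000; V(3,3) = 0.000000
Backward induction: V(k, i) = exp(-r*dt) * [p * V(k+1, i) + (1-p) * V(k+1, i+1)].
  V(2,0) = exp(-r*dt) * [p*12.418335 + (1-p)*0.318322] = 6.131949
  V(2,1) = exp(-r*dt) * [p*0.318322 + (1-p)*0.000000] = 0.153059
  V(2,2) = exp(-r*dt) * [p*0.000000 + (1-p)*0.000000] = 0.000000
  V(1,0) = exp(-r*dt) * [p*6.131949 + (1-p)*0.153059] = 3.025763
  V(1,1) = exp(-r*dt) * [p*0.153059 + (1-p)*0.000000] = 0.073595
  V(0,0) = exp(-r*dt) * [p*3.025763 + (1-p)*0.073595] = 1.492064


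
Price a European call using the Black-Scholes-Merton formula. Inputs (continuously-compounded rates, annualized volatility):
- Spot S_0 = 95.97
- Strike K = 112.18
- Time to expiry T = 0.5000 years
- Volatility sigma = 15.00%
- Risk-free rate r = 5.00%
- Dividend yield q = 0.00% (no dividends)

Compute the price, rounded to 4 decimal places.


d1 = (ln(S/K) + (r - q + 0.5*sigma^2) * T) / (sigma * sqrt(T)) = -1.18269814
d2 = d1 - sigma * sqrt(T) = -1.28876416
exp(-rT) = 0.97530991; exp(-qT) = 1.00000000
C = S_0 * exp(-qT) * N(d1) - K * exp(-rT) * N(d2)
N(d1) = 0.11846440; N(d2) = 0.09874004
C = 95.9700 * 1.00000000 * 0.11846440 - 112.1800 * 0.97530991 * 0.09874004 = 0.5659

Answer: Price = 0.5659


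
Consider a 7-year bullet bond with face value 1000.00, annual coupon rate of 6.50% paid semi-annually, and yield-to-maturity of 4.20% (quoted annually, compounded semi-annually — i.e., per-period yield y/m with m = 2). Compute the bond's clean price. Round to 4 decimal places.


Coupon per period c = face * coupon_rate / m = 32.500000
Periods per year m = 2; per-period yield y/m = 0.021000
Number of cashflows N = 14
Cashflows (t years, CF_t, discount factor 1/(1+y/m)^(m*t), PV):
  t = 0.5000: CF_t = 32.500000, DF = 0.979432, PV = 31.831538
  t = 1.0000: CF_t = 32.500000, DF = 0.959287, PV = 31.176824
  t = 1.5000: CF_t = 32.500000, DF = 0.939556, PV = 30.535577
  t = 2.0000: CF_t = 32.500000, DF = 0.920231, PV = 29.907519
  t = 2.5000: CF_t = 32.500000, DF = 0.901304, PV = 29.292379
  t = 3.0000: CF_t = 32.500000, DF = 0.882766, PV = 28.689892
  t = 3.5000: CF_t = 32.500000, DF = 0.864609, PV = 28.099796
  t = 4.0000: CF_t = 32.500000, DF = 0.846826, PV = 27.521837
  t = 4.5000: CF_t = 32.500000, DF = 0.829408, PV = 26.955766
  t = 5.0000: CF_t = 32.500000, DF = 0.812349, PV = 26.401338
  t = 5.5000: CF_t = 32.500000, DF = 0.795640, PV = 25.858314
  t = 6.0000: CF_t = 32.500000, DF = 0.779276, PV = 25.326458
  t = 6.5000: CF_t = 32.500000, DF = 0.763247, PV = 24.805542
  t = 7.0000: CF_t = 1032.500000, DF = 0.747549, PV = 771.844246
Price P = sum_t PV_t = 1138.247027

Answer: Price = 1138.2470


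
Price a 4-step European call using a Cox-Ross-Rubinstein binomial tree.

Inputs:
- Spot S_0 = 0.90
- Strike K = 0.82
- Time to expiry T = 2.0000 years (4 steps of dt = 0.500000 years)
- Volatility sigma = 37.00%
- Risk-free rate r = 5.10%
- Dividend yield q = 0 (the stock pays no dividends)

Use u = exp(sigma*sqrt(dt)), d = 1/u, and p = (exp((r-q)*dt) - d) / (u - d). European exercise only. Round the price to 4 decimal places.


Answer: Price = V(0,0) = 0.2608

Derivation:
dt = T/N = 0.500000
u = exp(sigma*sqrt(dt)) = 1.299045; d = 1/u = 0.769796
p = (exp((r-q)*dt) - d) / (u - d) = 0.483764
Discount per step: exp(-r*dt) = 0.974822
Stock lattice S(k, i) with i counting down-moves:
  k=0: S(0,0) = 0.9000
  k=1: S(1,0) = 1.1691; S(1,1) = 0.6928
  k=2: S(2,0) = 1.5188; S(2,1) = 0.9000; S(2,2) = 0.5333
  k=3: S(3,0) = 1.9729; S(3,1) = 1.1691; S(3,2) = 0.6928; S(3,3) = 0.4106
  k=4: S(4,0) = 2.5629; S(4,1) = 1.5188; S(4,2) = 0.9000; S(4,3) = 0.5333; S(4,4) = 0.3160
Terminal payoffs V(N, i) = max(S_T - K, 0):
  V(4,0) = 1.742946; V(4,1) = 0.698767; V(4,2) = 0.080000; V(4,3) = 0.000000; V(4,4) = 0.000000
Backward induction: V(k, i) = exp(-r*dt) * [p * V(k+1, i) + (1-p) * V(k+1, i+1)].
  V(3,0) = exp(-r*dt) * [p*1.742946 + (1-p)*0.698767] = 1.173592
  V(3,1) = exp(-r*dt) * [p*0.698767 + (1-p)*0.080000] = 0.369786
  V(3,2) = exp(-r*dt) * [p*0.080000 + (1-p)*0.000000] = 0.037727
  V(3,3) = exp(-r*dt) * [p*0.000000 + (1-p)*0.000000] = 0.000000
  V(2,0) = exp(-r*dt) * [p*1.173592 + (1-p)*0.369786] = 0.739538
  V(2,1) = exp(-r*dt) * [p*0.369786 + (1-p)*0.037727] = 0.193371
  V(2,2) = exp(-r*dt) * [p*0.037727 + (1-p)*0.000000] = 0.017791
  V(1,0) = exp(-r*dt) * [p*0.739538 + (1-p)*0.193371] = 0.446066
  V(1,1) = exp(-r*dt) * [p*0.193371 + (1-p)*0.017791] = 0.100144
  V(0,0) = exp(-r*dt) * [p*0.446066 + (1-p)*0.100144] = 0.260754


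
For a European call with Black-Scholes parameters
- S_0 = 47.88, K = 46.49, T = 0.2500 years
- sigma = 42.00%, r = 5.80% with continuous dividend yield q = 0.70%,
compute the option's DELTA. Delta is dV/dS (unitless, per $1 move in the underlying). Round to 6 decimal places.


d1 = 0.3060030714; d2 = 0.0960030714
phi(d1) = 0.3806947245; exp(-qT) = 0.9982515304; exp(-rT) = 0.9856046187
N(d1) = 0.6201988464
Delta = exp(-qT) * N(d1) = 0.9982515304 * 0.6201988464 = 0.619114

Answer: Delta = 0.619114


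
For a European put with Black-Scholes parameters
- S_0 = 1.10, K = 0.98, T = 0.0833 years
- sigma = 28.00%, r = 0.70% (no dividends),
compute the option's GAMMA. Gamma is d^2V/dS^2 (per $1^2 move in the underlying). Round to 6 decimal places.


d1 = 1.4770091290; d2 = 1.3961962588
phi(d1) = 0.1340266636; exp(-qT) = 1.0000000000; exp(-rT) = 0.9994170700
Gamma = exp(-qT) * phi(d1) / (S * sigma * sqrt(T)) = 1.0000000000 * 0.1340266636 / (1.1000 * 0.2800 * 0.2886173938) = 1.507711

Answer: Gamma = 1.507711


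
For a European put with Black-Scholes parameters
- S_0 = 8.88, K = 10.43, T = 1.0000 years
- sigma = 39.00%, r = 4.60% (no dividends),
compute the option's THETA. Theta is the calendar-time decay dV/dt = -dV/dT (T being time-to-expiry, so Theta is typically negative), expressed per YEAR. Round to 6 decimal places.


Answer: Theta = -0.372243

Derivation:
d1 = -0.0995761846; d2 = -0.4895761846
phi(d1) = 0.3969693356; exp(-qT) = 1.0000000000; exp(-rT) = 0.9550419622
Theta = -S*exp(-qT)*phi(d1)*sigma/(2*sqrt(T)) + r*K*exp(-rT)*N(-d2) - q*S*exp(-qT)*N(-d1)
N(-d1) = 0.5396595991; N(-d2) = 0.6877830839; sqrt(T) = 1.0000000000
Term 1 = -8.8800 * 1.0000000000 * 0.3969693356 * 0.3900 / (2 * 1.0000000000) = -0.6873921015
Term 2 = 0.0460 * 10.4300 * 0.9550419622 * 0.6877830839 = 0.3151491093
Term 3 = 0 (no dividend yield, q = 0)
Theta = -0.6873921015 + (0.3151491093) + (0.0000000000) = -0.372243


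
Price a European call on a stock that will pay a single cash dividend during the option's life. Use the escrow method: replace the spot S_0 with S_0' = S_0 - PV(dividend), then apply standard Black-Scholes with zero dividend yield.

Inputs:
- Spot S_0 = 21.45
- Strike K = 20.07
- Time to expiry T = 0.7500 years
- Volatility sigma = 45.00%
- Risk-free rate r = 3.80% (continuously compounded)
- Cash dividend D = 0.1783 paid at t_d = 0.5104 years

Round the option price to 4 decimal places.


PV(D) = D * exp(-r * t_d) = 0.1783 * 0.98079168 = 0.17487516
S_0' = S_0 - PV(D) = 21.4500 - 0.17487516 = 21.27512484
d1 = (ln(S_0'/K) + (r + sigma^2/2)*T) / (sigma*sqrt(T)) = 0.41761639
d2 = d1 - sigma*sqrt(T) = 0.02790495
exp(-rT) = 0.97190229
N(d1) = 0.66188619; N(d2) = 0.51113102
C = S_0' * N(d1) - K * exp(-rT) * N(d2) = 21.27512484 * 0.66188619 - 20.0700 * 0.97190229 * 0.51113102 = 4.1115

Answer: Price = 4.1115


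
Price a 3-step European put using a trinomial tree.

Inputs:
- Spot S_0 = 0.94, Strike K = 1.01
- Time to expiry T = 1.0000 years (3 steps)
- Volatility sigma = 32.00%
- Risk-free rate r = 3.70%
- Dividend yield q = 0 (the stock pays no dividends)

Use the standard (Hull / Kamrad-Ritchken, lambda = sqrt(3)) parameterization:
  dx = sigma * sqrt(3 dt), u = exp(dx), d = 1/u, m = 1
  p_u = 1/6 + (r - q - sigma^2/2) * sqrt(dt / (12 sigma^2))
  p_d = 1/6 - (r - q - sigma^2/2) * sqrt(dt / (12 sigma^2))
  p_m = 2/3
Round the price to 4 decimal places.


dt = T/N = 0.333333; dx = sigma*sqrt(3*dt) = 0.320000
u = exp(dx) = 1.377128; d = 1/u = 0.726149
p_u = 0.159271, p_m = 0.666667, p_d = 0.174062
Discount per step: exp(-r*dt) = 0.987742
Stock lattice S(k, j) with j the centered position index:
  k=0: S(0,+0) = 0.9400
  k=1: S(1,-1) = 0.6826; S(1,+0) = 0.9400; S(1,+1) = 1.2945
  k=2: S(2,-2) = 0.4957; S(2,-1) = 0.6826; S(2,+0) = 0.9400; S(2,+1) = 1.2945; S(2,+2) = 1.7827
  k=3: S(3,-3) = 0.3599; S(3,-2) = 0.4957; S(3,-1) = 0.6826; S(3,+0) = 0.9400; S(3,+1) = 1.2945; S(3,+2) = 1.7827; S(3,+3) = 2.4550
Terminal payoffs V(N, j) = max(K - S_T, 0):
  V(3,-3) = 0.650081; V(3,-2) = 0.514345; V(3,-1) = 0.327420; V(3,+0) = 0.070000; V(3,+1) = 0.000000; V(3,+2) = 0.000000; V(3,+3) = 0.000000
Backward induction: V(k, j) = exp(-r*dt) * [p_u * V(k+1, j+1) + p_m * V(k+1, j) + p_d * V(k+1, j-1)]
  V(2,-2) = exp(-r*dt) * [p_u*0.327420 + p_m*0.514345 + p_d*0.650081] = 0.501971
  V(2,-1) = exp(-r*dt) * [p_u*0.070000 + p_m*0.327420 + p_d*0.514345] = 0.315047
  V(2,+0) = exp(-r*dt) * [p_u*0.000000 + p_m*0.070000 + p_d*0.327420] = 0.102388
  V(2,+1) = exp(-r*dt) * [p_u*0.000000 + p_m*0.000000 + p_d*0.070000] = 0.012035
  V(2,+2) = exp(-r*dt) * [p_u*0.000000 + p_m*0.000000 + p_d*0.000000] = 0.000000
  V(1,-1) = exp(-r*dt) * [p_u*0.102388 + p_m*0.315047 + p_d*0.501971] = 0.309868
  V(1,+0) = exp(-r*dt) * [p_u*0.012035 + p_m*0.102388 + p_d*0.315047] = 0.123481
  V(1,+1) = exp(-r*dt) * [p_u*0.000000 + p_m*0.012035 + p_d*0.102388] = 0.025528
  V(0,+0) = exp(-r*dt) * [p_u*0.025528 + p_m*0.123481 + p_d*0.309868] = 0.138603

Answer: Price = V(0,0) = 0.1386


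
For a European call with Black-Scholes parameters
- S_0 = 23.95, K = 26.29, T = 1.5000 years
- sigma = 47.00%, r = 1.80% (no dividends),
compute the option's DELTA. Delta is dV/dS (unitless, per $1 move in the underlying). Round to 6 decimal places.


Answer: Delta = 0.568586

Derivation:
d1 = 0.1727753412; d2 = -0.4028547484
phi(d1) = 0.3930320208; exp(-qT) = 1.0000000000; exp(-rT) = 0.9733612415
N(d1) = 0.5685859898
Delta = exp(-qT) * N(d1) = 1.0000000000 * 0.5685859898 = 0.568586


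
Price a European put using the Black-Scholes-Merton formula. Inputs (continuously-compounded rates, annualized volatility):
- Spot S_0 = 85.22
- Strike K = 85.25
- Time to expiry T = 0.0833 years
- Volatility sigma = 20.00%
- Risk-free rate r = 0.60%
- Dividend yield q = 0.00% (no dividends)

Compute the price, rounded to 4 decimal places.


Answer: Price = 1.9558

Derivation:
d1 = (ln(S/K) + (r - q + 0.5*sigma^2) * T) / (sigma * sqrt(T)) = 0.03142278
d2 = d1 - sigma * sqrt(T) = -0.02630070
exp(-rT) = 0.99950032; exp(-qT) = 1.00000000
P = K * exp(-rT) * N(-d2) - S_0 * exp(-qT) * N(-d1)
N(-d1) = 0.48746619; N(-d2) = 0.51049125
P = 85.2500 * 0.99950032 * 0.51049125 - 85.2200 * 1.00000000 * 0.48746619 = 1.9558


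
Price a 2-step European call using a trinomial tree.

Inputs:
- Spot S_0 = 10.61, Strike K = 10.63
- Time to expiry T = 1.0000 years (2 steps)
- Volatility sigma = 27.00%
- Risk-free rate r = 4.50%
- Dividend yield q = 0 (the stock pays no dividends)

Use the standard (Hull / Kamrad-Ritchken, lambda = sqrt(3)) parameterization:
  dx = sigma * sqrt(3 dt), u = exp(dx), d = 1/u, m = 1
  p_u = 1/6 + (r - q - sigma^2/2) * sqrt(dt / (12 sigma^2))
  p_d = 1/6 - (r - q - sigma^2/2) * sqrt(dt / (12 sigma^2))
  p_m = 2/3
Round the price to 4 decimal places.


Answer: Price = V(0,0) = 1.1977

Derivation:
dt = T/N = 0.500000; dx = sigma*sqrt(3*dt) = 0.330681
u = exp(dx) = 1.391916; d = 1/u = 0.718434
p_u = 0.173131, p_m = 0.666667, p_d = 0.160203
Discount per step: exp(-r*dt) = 0.977751
Stock lattice S(k, j) with j the centered position index:
  k=0: S(0,+0) = 10.6100
  k=1: S(1,-1) = 7.6226; S(1,+0) = 10.6100; S(1,+1) = 14.7682
  k=2: S(2,-2) = 5.4763; S(2,-1) = 7.6226; S(2,+0) = 10.6100; S(2,+1) = 14.7682; S(2,+2) = 20.5561
Terminal payoffs V(N, j) = max(S_T - K, 0):
  V(2,-2) = 0.000000; V(2,-1) = 0.000000; V(2,+0) = 0.000000; V(2,+1) = 4.138227; V(2,+2) = 9.926130
Backward induction: V(k, j) = exp(-r*dt) * [p_u * V(k+1, j+1) + p_m * V(k+1, j) + p_d * V(k+1, j-1)]
  V(1,-1) = exp(-r*dt) * [p_u*0.000000 + p_m*0.000000 + p_d*0.000000] = 0.000000
  V(1,+0) = exp(-r*dt) * [p_u*4.138227 + p_m*0.000000 + p_d*0.000000] = 0.700514
  V(1,+1) = exp(-r*dt) * [p_u*9.926130 + p_m*4.138227 + p_d*0.000000] = 4.377720
  V(0,+0) = exp(-r*dt) * [p_u*4.377720 + p_m*0.700514 + p_d*0.000000] = 1.197673


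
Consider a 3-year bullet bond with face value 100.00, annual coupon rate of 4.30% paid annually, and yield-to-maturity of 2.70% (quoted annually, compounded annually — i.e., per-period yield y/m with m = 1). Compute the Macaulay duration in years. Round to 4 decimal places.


Answer: Macaulay duration = 2.8809 years

Derivation:
Coupon per period c = face * coupon_rate / m = 4.300000
Periods per year m = 1; per-period yield y/m = 0.027000
Number of cashflows N = 3
Cashflows (t years, CF_t, discount factor 1/(1+y/m)^(m*t), PV):
  t = 1.0000: CF_t = 4.300000, DF = 0.973710, PV = 4.186952
  t = 2.0000: CF_t = 4.300000, DF = 0.948111, PV = 4.076877
  t = 3.0000: CF_t = 104.300000, DF = 0.923185, PV = 96.288180
Price P = sum_t PV_t = 104.552009
Macaulay numerator sum_t t * PV_t:
  t * PV_t at t = 1.0000: 4.186952
  t * PV_t at t = 2.0000: 8.153753
  t * PV_t at t = 3.0000: 288.864540
Macaulay duration D = (sum_t t * PV_t) / P = 301.205245 / 104.552009 = 2.880913


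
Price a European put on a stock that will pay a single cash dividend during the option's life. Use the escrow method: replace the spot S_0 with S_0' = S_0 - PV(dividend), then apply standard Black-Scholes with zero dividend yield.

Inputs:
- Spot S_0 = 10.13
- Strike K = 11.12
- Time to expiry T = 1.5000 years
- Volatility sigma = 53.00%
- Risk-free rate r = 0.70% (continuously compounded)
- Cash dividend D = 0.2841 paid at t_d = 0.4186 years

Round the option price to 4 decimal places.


Answer: Price = 3.2690

Derivation:
PV(D) = D * exp(-r * t_d) = 0.2841 * 0.99707409 = 0.28326875
S_0' = S_0 - PV(D) = 10.1300 - 0.28326875 = 9.84673125
d1 = (ln(S_0'/K) + (r + sigma^2/2)*T) / (sigma*sqrt(T)) = 0.15339238
d2 = d1 - sigma*sqrt(T) = -0.49572241
exp(-rT) = 0.98955493
N(-d1) = 0.43904443; N(-d2) = 0.68995486
P = K * exp(-rT) * N(-d2) - S_0' * N(-d1) = 11.1200 * 0.98955493 * 0.68995486 - 9.84673125 * 0.43904443 = 3.2690


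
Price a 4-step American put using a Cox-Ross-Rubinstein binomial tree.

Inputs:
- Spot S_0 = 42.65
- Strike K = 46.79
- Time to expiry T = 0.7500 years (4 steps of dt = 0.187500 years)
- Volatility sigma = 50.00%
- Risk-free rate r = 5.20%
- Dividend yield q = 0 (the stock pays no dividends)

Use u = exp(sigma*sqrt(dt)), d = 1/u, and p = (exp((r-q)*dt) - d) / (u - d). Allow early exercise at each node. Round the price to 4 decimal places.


Answer: Price = V(0,0) = 9.2379

Derivation:
dt = T/N = 0.187500
u = exp(sigma*sqrt(dt)) = 1.241731; d = 1/u = 0.805327
p = (exp((r-q)*dt) - d) / (u - d) = 0.468535
Discount per step: exp(-r*dt) = 0.990297
Stock lattice S(k, i) with i counting down-moves:
  k=0: S(0,0) = 42.6500
  k=1: S(1,0) = 52.9598; S(1,1) = 34.3472
  k=2: S(2,0) = 65.7619; S(2,1) = 42.6500; S(2,2) = 27.6608
  k=3: S(3,0) = 81.6585; S(3,1) = 52.9598; S(3,2) = 34.3472; S(3,3) = 22.2760
  k=4: S(4,0) = 101.3979; S(4,1) = 65.7619; S(4,2) = 42.6500; S(4,3) = 27.6608; S(4,4) = 17.9394
Terminal payoffs V(N, i) = max(K - S_T, 0):
  V(4,0) = 0.000000; V(4,1) = 0.000000; V(4,2) = 4.140000; V(4,3) = 19.129246; V(4,4) = 28.850556
Backward induction: V(k, i) = exp(-r*dt) * [p * V(k+1, i) + (1-p) * V(k+1, i+1)]; then take max(V_cont, immediate exercise) for American.
  V(3,0) = exp(-r*dt) * [p*0.000000 + (1-p)*0.000000] = 0.000000; exercise = 0.000000; V(3,0) = max -> 0.000000
  V(3,1) = exp(-r*dt) * [p*0.000000 + (1-p)*4.140000] = 2.178917; exercise = 0.000000; V(3,1) = max -> 2.178917
  V(3,2) = exp(-r*dt) * [p*4.140000 + (1-p)*19.129246] = 11.988800; exercise = 12.442786; V(3,2) = max -> 12.442786
  V(3,3) = exp(-r*dt) * [p*19.129246 + (1-p)*28.850556] = 24.060051; exercise = 24.514037; V(3,3) = max -> 24.514037
  V(2,0) = exp(-r*dt) * [p*0.000000 + (1-p)*2.178917] = 1.146783; exercise = 0.000000; V(2,0) = max -> 1.146783
  V(2,1) = exp(-r*dt) * [p*2.178917 + (1-p)*12.442786] = 7.559738; exercise = 4.140000; V(2,1) = max -> 7.559738
  V(2,2) = exp(-r*dt) * [p*12.442786 + (1-p)*24.514037] = 18.675261; exercise = 19.129246; V(2,2) = max -> 19.129246
  V(1,0) = exp(-r*dt) * [p*1.146783 + (1-p)*7.559738] = 4.510849; exercise = 0.000000; V(1,0) = max -> 4.510849
  V(1,1) = exp(-r*dt) * [p*7.559738 + (1-p)*19.129246] = 13.575520; exercise = 12.442786; V(1,1) = max -> 13.575520
  V(0,0) = exp(-r*dt) * [p*4.510849 + (1-p)*13.575520] = 9.237896; exercise = 4.140000; V(0,0) = max -> 9.237896


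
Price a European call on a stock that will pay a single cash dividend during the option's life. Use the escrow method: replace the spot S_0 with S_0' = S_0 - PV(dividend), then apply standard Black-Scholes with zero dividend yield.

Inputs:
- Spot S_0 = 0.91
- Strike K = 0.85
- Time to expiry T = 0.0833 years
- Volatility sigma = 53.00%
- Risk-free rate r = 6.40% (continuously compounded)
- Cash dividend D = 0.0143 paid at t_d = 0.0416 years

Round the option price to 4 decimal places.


Answer: Price = 0.0819

Derivation:
PV(D) = D * exp(-r * t_d) = 0.0143 * 0.99734114 = 0.01426198
S_0' = S_0 - PV(D) = 0.9100 - 0.01426198 = 0.89573802
d1 = (ln(S_0'/K) + (r + sigma^2/2)*T) / (sigma*sqrt(T)) = 0.45396863
d2 = d1 - sigma*sqrt(T) = 0.30100141
exp(-rT) = 0.99468299
N(d1) = 0.67507430; N(d2) = 0.61829329
C = S_0' * N(d1) - K * exp(-rT) * N(d2) = 0.89573802 * 0.67507430 - 0.8500 * 0.99468299 * 0.61829329 = 0.0819


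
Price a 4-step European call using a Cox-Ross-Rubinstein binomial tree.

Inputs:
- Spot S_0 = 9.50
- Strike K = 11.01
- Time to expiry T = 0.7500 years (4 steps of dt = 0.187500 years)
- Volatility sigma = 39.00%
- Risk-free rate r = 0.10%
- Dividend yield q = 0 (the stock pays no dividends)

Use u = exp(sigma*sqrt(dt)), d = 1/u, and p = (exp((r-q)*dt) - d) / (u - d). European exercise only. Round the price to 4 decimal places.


Answer: Price = V(0,0) = 0.8191

Derivation:
dt = T/N = 0.187500
u = exp(sigma*sqrt(dt)) = 1.183972; d = 1/u = 0.844615
p = (exp((r-q)*dt) - d) / (u - d) = 0.458434
Discount per step: exp(-r*dt) = 0.999813
Stock lattice S(k, i) with i counting down-moves:
  k=0: S(0,0) = 9.5000
  k=1: S(1,0) = 11.2477; S(1,1) = 8.0238
  k=2: S(2,0) = 13.3170; S(2,1) = 9.5000; S(2,2) = 6.7770
  k=3: S(3,0) = 15.7670; S(3,1) = 11.2477; S(3,2) = 8.0238; S(3,3) = 5.7240
  k=4: S(4,0) = 18.6676; S(4,1) = 13.3170; S(4,2) = 9.5000; S(4,3) = 6.7770; S(4,4) = 4.8346
Terminal payoffs V(N, i) = max(S_T - K, 0):
  V(4,0) = 7.657641; V(4,1) = 2.307004; V(4,2) = 0.000000; V(4,3) = 0.000000; V(4,4) = 0.000000
Backward induction: V(k, i) = exp(-r*dt) * [p * V(k+1, i) + (1-p) * V(k+1, i+1)].
  V(3,0) = exp(-r*dt) * [p*7.657641 + (1-p)*2.307004] = 4.759025
  V(3,1) = exp(-r*dt) * [p*2.307004 + (1-p)*0.000000] = 1.057410
  V(3,2) = exp(-r*dt) * [p*0.000000 + (1-p)*0.000000] = 0.000000
  V(3,3) = exp(-r*dt) * [p*0.000000 + (1-p)*0.000000] = 0.000000
  V(2,0) = exp(-r*dt) * [p*4.759025 + (1-p)*1.057410] = 2.753840
  V(2,1) = exp(-r*dt) * [p*1.057410 + (1-p)*0.000000] = 0.484662
  V(2,2) = exp(-r*dt) * [p*0.000000 + (1-p)*0.000000] = 0.000000
  V(1,0) = exp(-r*dt) * [p*2.753840 + (1-p)*0.484662] = 1.524644
  V(1,1) = exp(-r*dt) * [p*0.484662 + (1-p)*0.000000] = 0.222144
  V(0,0) = exp(-r*dt) * [p*1.524644 + (1-p)*0.222144] = 0.819100


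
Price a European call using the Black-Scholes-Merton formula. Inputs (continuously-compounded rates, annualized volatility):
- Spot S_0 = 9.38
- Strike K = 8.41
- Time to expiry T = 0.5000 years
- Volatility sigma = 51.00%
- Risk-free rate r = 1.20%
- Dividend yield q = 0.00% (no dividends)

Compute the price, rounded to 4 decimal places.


Answer: Price = 1.8428

Derivation:
d1 = (ln(S/K) + (r - q + 0.5*sigma^2) * T) / (sigma * sqrt(T)) = 0.49964245
d2 = d1 - sigma * sqrt(T) = 0.13901799
exp(-rT) = 0.99401796; exp(-qT) = 1.00000000
C = S_0 * exp(-qT) * N(d1) - K * exp(-rT) * N(d2)
N(d1) = 0.69133657; N(d2) = 0.55528204
C = 9.3800 * 1.00000000 * 0.69133657 - 8.4100 * 0.99401796 * 0.55528204 = 1.8428


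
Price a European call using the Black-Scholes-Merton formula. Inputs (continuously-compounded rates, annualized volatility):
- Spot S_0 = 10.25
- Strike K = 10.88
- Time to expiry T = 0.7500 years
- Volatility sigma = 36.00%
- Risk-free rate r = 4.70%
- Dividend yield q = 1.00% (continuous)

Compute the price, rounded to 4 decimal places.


d1 = (ln(S/K) + (r - q + 0.5*sigma^2) * T) / (sigma * sqrt(T)) = 0.05356997
d2 = d1 - sigma * sqrt(T) = -0.25819917
exp(-rT) = 0.96536405; exp(-qT) = 0.99252805
C = S_0 * exp(-qT) * N(d1) - K * exp(-rT) * N(d2)
N(d1) = 0.52136111; N(d2) = 0.39812660
C = 10.2500 * 0.99252805 * 0.52136111 - 10.8800 * 0.96536405 * 0.39812660 = 1.1224

Answer: Price = 1.1224


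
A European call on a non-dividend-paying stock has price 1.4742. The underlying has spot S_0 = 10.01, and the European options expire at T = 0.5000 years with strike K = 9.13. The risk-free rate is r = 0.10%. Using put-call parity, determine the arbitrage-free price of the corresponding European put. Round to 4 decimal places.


Answer: Put price = 0.5896

Derivation:
Put-call parity: C - P = S_0 * exp(-qT) - K * exp(-rT).
S_0 * exp(-qT) = 10.0100 * 1.00000000 = 10.01000000
K * exp(-rT) = 9.1300 * 0.99950012 = 9.12543614
P = C - S*exp(-qT) + K*exp(-rT)
P = 1.4742 - 10.01000000 + 9.12543614 = 0.5896


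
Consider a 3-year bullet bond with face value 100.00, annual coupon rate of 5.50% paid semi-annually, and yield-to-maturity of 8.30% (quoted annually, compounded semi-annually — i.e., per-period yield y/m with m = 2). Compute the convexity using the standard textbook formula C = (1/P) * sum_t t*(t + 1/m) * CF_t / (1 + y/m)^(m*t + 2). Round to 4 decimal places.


Coupon per period c = face * coupon_rate / m = 2.750000
Periods per year m = 2; per-period yield y/m = 0.041500
Number of cashflows N = 6
Cashflows (t years, CF_t, discount factor 1/(1+y/m)^(m*t), PV):
  t = 0.5000: CF_t = 2.750000, DF = 0.960154, PV = 2.640422
  t = 1.0000: CF_t = 2.750000, DF = 0.921895, PV = 2.535211
  t = 1.5000: CF_t = 2.750000, DF = 0.885161, PV = 2.434192
  t = 2.0000: CF_t = 2.750000, DF = 0.849890, PV = 2.337198
  t = 2.5000: CF_t = 2.750000, DF = 0.816025, PV = 2.244070
  t = 3.0000: CF_t = 102.750000, DF = 0.783510, PV = 80.505617
Price P = sum_t PV_t = 92.696711
Convexity numerator sum_t t*(t + 1/m) * CF_t / (1+y/m)^(m*t + 2):
  t = 0.5000: term = 1.217096
  t = 1.0000: term = 3.505798
  t = 1.5000: term = 6.732209
  t = 2.0000: term = 10.773258
  t = 2.5000: term = 15.515974
  t = 3.0000: term = 779.286110
Convexity = (1/P) * sum = 817.030444 / 92.696711 = 8.814018

Answer: Convexity = 8.8140


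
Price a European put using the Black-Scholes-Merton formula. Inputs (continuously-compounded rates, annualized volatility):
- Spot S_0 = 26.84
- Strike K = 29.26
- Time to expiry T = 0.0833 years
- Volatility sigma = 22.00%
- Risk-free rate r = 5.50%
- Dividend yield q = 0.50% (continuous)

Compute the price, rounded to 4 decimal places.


d1 = (ln(S/K) + (r - q + 0.5*sigma^2) * T) / (sigma * sqrt(T)) = -1.26224396
d2 = d1 - sigma * sqrt(T) = -1.32573978
exp(-rT) = 0.99542898; exp(-qT) = 0.99958359
P = K * exp(-rT) * N(-d2) - S_0 * exp(-qT) * N(-d1)
N(-d1) = 0.89656949; N(-d2) = 0.90753705
P = 29.2600 * 0.99542898 * 0.90753705 - 26.8400 * 0.99958359 * 0.89656949 = 2.3792

Answer: Price = 2.3792


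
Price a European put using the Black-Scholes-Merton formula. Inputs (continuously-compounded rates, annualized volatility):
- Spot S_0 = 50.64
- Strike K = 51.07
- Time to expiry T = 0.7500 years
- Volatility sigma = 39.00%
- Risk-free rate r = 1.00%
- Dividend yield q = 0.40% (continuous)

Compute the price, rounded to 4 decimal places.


d1 = (ln(S/K) + (r - q + 0.5*sigma^2) * T) / (sigma * sqrt(T)) = 0.15716374
d2 = d1 - sigma * sqrt(T) = -0.18058617
exp(-rT) = 0.99252805; exp(-qT) = 0.99700450
P = K * exp(-rT) * N(-d2) - S_0 * exp(-qT) * N(-d1)
N(-d1) = 0.43755790; N(-d2) = 0.57165379
P = 51.0700 * 0.99252805 * 0.57165379 - 50.6400 * 0.99700450 * 0.43755790 = 6.8847

Answer: Price = 6.8847


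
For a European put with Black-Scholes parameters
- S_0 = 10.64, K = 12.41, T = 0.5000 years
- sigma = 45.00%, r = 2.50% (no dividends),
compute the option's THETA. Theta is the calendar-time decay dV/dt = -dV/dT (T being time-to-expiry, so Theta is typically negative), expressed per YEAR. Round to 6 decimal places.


Answer: Theta = -1.074118

Derivation:
d1 = -0.2852220963; d2 = -0.6034201479
phi(d1) = 0.3830405751; exp(-qT) = 1.0000000000; exp(-rT) = 0.9875778005
Theta = -S*exp(-qT)*phi(d1)*sigma/(2*sqrt(T)) + r*K*exp(-rT)*N(-d2) - q*S*exp(-qT)*N(-d1)
N(-d1) = 0.6122630036; N(-d2) = 0.7268853889; sqrt(T) = 0.7071067812
Term 1 = -10.6400 * 1.0000000000 * 0.3830405751 * 0.4500 / (2 * 0.7071067812) = -1.2968326159
Term 2 = 0.0250 * 12.4100 * 0.9875778005 * 0.7268853889 = 0.2227147848
Term 3 = 0 (no dividend yield, q = 0)
Theta = -1.2968326159 + (0.2227147848) + (0.0000000000) = -1.074118


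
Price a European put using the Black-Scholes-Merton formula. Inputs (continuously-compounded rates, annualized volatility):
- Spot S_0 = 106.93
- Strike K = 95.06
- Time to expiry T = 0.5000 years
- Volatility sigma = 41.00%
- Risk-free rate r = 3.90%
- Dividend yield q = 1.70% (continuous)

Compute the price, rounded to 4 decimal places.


Answer: Price = 6.1848

Derivation:
d1 = (ln(S/K) + (r - q + 0.5*sigma^2) * T) / (sigma * sqrt(T)) = 0.58876520
d2 = d1 - sigma * sqrt(T) = 0.29885142
exp(-rT) = 0.98068890; exp(-qT) = 0.99153602
P = K * exp(-rT) * N(-d2) - S_0 * exp(-qT) * N(-d1)
N(-d1) = 0.27800940; N(-d2) = 0.38252671
P = 95.0600 * 0.98068890 * 0.38252671 - 106.9300 * 0.99153602 * 0.27800940 = 6.1848
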